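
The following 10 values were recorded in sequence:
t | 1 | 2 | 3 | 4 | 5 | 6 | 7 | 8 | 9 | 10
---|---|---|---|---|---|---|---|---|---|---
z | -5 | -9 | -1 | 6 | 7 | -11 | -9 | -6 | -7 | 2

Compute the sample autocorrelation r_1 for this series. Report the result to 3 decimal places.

Mean z̄ = (-5 − 9 − 1 + 6 + 7 − 11 − 9 − 6 − 7 + 2)/10 = -3.3000
Numerator Σ_{t=1}^{9}(z_t−z̄)(z_{t+1}−z̄) = 84.1100
Denominator Σ(z_t−z̄)² = 374.1000
r_1 = 84.1100 / 374.1000 = 0.225

0.225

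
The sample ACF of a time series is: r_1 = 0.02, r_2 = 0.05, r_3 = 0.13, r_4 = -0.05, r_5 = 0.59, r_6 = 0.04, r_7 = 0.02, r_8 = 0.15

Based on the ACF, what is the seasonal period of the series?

5

The largest autocorrelation is r_5 = 0.59; the remaining lags stay at or below 0.15.
The dominant spike at lag 5 indicates a seasonal period of 5.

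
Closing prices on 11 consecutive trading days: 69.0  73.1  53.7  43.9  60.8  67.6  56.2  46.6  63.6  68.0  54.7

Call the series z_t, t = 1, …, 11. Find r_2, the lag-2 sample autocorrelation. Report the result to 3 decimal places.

Mean z̄ = (69.0 + 73.1 + 53.7 + 43.9 + 60.8 + 67.6 + 56.2 + 46.6 + 63.6 + 68.0 + 54.7)/11 = 59.7455
Numerator Σ_{t=1}^{9}(z_t−z̄)(z_{t+2}−z̄) = -647.0050
Denominator Σ(z_t−z̄)² = 908.2473
r_2 = -647.0050 / 908.2473 = -0.712

-0.712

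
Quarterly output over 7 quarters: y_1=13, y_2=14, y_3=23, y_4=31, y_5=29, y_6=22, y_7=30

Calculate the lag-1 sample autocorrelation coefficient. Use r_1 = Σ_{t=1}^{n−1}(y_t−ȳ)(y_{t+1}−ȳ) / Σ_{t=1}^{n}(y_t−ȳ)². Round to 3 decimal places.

0.376

Mean ȳ = (13 + 14 + 23 + 31 + 29 + 22 + 30)/7 = 23.1429
Deviations from mean: -10.1429, -9.1429, -0.1429, 7.8571, 5.8571, -1.1429, 6.8571
Σ(y_t−ȳ)(y_{t+1}−ȳ) = (92.7347) + (1.3061) + (-1.1224) + (46.0204) + (-6.6939) + (-7.8367) = 124.4082
Denominator Σ(y_t−ȳ)² = 330.8571
r_1 = 124.4082 / 330.8571 = 0.376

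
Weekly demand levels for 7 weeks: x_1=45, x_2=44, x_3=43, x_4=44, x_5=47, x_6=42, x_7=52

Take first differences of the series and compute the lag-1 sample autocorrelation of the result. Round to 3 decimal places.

First differences Δx: -1, -1, 1, 3, -5, 10
Mean of differences = 1.1667
Numerator Σ(Δx_t−Δx̄)(Δx_{t+1}−Δx̄) = -61.0278
Denominator Σ(Δx_t−Δx̄)² = 128.8333
r_1(Δx) = -61.0278 / 128.8333 = -0.474

-0.474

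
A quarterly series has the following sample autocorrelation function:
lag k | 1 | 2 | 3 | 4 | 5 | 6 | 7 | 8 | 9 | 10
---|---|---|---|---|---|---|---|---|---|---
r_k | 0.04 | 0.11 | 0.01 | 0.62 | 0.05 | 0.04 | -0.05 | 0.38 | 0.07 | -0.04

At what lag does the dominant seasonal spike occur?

The largest autocorrelation is r_4 = 0.62, with a weaker echo at lag 8 (0.38); the remaining lags stay at or below 0.11.
The dominant spike at lag 4 indicates a seasonal period of 4.

4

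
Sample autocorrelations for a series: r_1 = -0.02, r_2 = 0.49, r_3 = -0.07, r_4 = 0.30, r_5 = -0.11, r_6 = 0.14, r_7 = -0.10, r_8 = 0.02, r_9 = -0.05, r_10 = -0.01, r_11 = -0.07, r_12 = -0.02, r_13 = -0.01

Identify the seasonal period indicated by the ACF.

2

The largest autocorrelation is r_2 = 0.49, with a weaker echo at lag 4 (0.30); the remaining lags stay at or below 0.14.
The dominant spike at lag 2 indicates a seasonal period of 2.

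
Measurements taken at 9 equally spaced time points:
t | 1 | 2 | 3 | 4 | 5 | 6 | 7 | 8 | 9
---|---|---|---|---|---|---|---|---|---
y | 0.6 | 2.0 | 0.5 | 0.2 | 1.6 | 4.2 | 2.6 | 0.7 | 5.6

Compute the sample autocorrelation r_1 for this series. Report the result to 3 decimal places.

Mean ȳ = (0.6 + 2.0 + 0.5 + 0.2 + 1.6 + 4.2 + 2.6 + 0.7 + 5.6)/9 = 2.0000
Numerator Σ_{t=1}^{8}(y_t−ȳ)(y_{t+1}−ȳ) = -1.6000
Denominator Σ(y_t−ȳ)² = 27.4600
r_1 = -1.6000 / 27.4600 = -0.058

-0.058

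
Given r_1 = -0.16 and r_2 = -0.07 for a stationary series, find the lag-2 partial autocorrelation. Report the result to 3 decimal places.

-0.098

φ_{22} = (r_2 − r_1²) / (1 − r_1²)
r_1² = (-0.16)² = 0.0256
Numerator = -0.07 − 0.0256 = -0.0956; denominator = 1 − 0.0256 = 0.9744
φ_{22} = -0.0956 / 0.9744 = -0.098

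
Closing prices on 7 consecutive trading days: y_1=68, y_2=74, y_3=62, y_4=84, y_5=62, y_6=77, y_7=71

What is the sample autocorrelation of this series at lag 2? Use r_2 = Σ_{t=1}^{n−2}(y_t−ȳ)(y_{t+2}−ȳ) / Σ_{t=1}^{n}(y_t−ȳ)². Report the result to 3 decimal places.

0.586

Mean ȳ = (68 + 74 + 62 + 84 + 62 + 77 + 71)/7 = 71.1429
Deviations from mean: -3.1429, 2.8571, -9.1429, 12.8571, -9.1429, 5.8571, -0.1429
Σ(y_t−ȳ)(y_{t+2}−ȳ) = (28.7347) + (36.7347) + (83.5918) + (75.3061) + (1.3061) = 225.6735
Denominator Σ(y_t−ȳ)² = 384.8571
r_2 = 225.6735 / 384.8571 = 0.586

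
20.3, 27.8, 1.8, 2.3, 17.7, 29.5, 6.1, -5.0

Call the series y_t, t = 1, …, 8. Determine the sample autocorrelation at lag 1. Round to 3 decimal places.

Mean ȳ = (20.3 + 27.8 + 1.8 + 2.3 + 17.7 + 29.5 + 6.1 − 5.0)/8 = 12.5625
Σ(y_t−ȳ)(y_{t+1}−ȳ) = (117.9002) + (-163.9936) + (110.4502) + (-52.7236) + (87.0164) + (-109.4586) + (113.4977) = 102.6886
Denominator Σ(y_t−ȳ)² = 1176.6788
r_1 = 102.6886 / 1176.6788 = 0.087

0.087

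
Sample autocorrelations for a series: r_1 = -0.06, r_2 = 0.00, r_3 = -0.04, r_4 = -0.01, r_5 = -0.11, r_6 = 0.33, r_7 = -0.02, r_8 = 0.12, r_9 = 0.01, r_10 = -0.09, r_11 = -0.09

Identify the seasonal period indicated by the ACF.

6

The largest autocorrelation is r_6 = 0.33; the remaining lags stay at or below 0.12.
The dominant spike at lag 6 indicates a seasonal period of 6.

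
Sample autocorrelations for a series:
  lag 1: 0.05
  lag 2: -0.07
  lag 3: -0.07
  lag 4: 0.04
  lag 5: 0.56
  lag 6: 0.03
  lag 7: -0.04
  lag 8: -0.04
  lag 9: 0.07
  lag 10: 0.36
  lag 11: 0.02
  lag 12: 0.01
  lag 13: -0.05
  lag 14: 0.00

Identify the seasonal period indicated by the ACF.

5

The largest autocorrelation is r_5 = 0.56, with a weaker echo at lag 10 (0.36); the remaining lags stay at or below 0.07.
The dominant spike at lag 5 indicates a seasonal period of 5.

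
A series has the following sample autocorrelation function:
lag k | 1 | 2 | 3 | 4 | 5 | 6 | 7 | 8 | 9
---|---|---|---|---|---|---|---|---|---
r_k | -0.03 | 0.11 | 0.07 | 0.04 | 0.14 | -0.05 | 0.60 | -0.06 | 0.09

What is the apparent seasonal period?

The largest autocorrelation is r_7 = 0.60; the remaining lags stay at or below 0.14.
The dominant spike at lag 7 indicates a seasonal period of 7.

7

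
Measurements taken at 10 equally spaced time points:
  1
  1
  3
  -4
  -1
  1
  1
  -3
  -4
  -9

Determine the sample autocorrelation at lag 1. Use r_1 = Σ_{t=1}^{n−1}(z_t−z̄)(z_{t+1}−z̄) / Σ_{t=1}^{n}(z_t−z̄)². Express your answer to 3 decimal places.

0.263

Mean z̄ = (1 + 1 + 3 − 4 − 1 + 1 + 1 − 3 − 4 − 9)/10 = -1.4000
Numerator Σ_{t=1}^{9}(z_t−z̄)(z_{t+1}−z̄) = 30.6400
Denominator Σ(z_t−z̄)² = 116.4000
r_1 = 30.6400 / 116.4000 = 0.263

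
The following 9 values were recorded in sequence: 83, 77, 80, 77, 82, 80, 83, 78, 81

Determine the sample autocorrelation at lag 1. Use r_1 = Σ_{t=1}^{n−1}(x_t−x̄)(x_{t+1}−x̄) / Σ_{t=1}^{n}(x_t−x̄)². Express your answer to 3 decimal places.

-0.505

Mean x̄ = (83 + 77 + 80 + 77 + 82 + 80 + 83 + 78 + 81)/9 = 80.1111
Numerator Σ_{t=1}^{8}(x_t−x̄)(x_{t+1}−x̄) = -22.6790
Denominator Σ(x_t−x̄)² = 44.8889
r_1 = -22.6790 / 44.8889 = -0.505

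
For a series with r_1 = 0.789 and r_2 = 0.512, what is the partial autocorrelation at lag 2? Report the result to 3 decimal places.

-0.293

φ_{22} = (r_2 − r_1²) / (1 − r_1²)
r_1² = (0.789)² = 0.622521
Numerator = 0.512 − 0.6225 = -0.1105; denominator = 1 − 0.6225 = 0.3775
φ_{22} = -0.1105 / 0.3775 = -0.293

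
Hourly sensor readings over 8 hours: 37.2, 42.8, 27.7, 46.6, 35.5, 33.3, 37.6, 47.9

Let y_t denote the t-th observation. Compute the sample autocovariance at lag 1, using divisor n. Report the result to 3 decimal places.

-18.929

Mean ȳ = (37.2 + 42.8 + 27.7 + 46.6 + 35.5 + 33.3 + 37.6 + 47.9)/8 = 38.5750
Deviations: -1.3750, 4.2250, -10.8750, 8.0250, -3.0750, -5.2750, -0.9750, 9.3250
Σ_{t=1}^{7}(y_t−ȳ)(y_{t+1}−ȳ) = -151.4331
γ_1 = -151.4331 / 8 = -18.929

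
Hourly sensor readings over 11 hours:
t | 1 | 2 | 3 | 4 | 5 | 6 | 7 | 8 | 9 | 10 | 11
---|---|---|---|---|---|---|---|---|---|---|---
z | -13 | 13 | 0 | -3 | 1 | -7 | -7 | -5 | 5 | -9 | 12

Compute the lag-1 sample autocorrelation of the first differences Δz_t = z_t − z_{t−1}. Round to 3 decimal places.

First differences Δz: 26, -13, -3, 4, -8, 0, 2, 10, -14, 21
Mean of differences = 2.5000
Numerator Σ(Δz_t−Δz̄)(Δz_{t+1}−Δz̄) = -708.2500
Denominator Σ(Δz_t−Δz̄)² = 1612.5000
r_1(Δz) = -708.2500 / 1612.5000 = -0.439

-0.439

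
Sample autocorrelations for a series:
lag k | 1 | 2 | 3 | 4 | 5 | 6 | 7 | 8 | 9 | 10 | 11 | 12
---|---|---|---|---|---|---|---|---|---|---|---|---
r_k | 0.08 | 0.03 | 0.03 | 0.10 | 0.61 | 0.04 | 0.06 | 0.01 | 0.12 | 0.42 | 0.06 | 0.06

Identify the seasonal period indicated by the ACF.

The largest autocorrelation is r_5 = 0.61, with a weaker echo at lag 10 (0.42); the remaining lags stay at or below 0.12.
The dominant spike at lag 5 indicates a seasonal period of 5.

5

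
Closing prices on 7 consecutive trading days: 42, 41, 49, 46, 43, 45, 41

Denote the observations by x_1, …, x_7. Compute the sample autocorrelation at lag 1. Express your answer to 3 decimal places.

Mean x̄ = (42 + 41 + 49 + 46 + 43 + 45 + 41)/7 = 43.8571
Deviations from mean: -1.8571, -2.8571, 5.1429, 2.1429, -0.8571, 1.1429, -2.8571
Numerator Σ_{t=1}^{6}(x_t−x̄)(x_{t+1}−x̄) = -4.4490
Denominator Σ(x_t−x̄)² = 52.8571
r_1 = -4.4490 / 52.8571 = -0.084

-0.084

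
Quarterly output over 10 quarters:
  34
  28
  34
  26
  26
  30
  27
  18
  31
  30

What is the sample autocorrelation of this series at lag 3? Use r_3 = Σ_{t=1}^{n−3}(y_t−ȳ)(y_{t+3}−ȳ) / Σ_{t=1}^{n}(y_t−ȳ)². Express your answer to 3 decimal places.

0.136

Mean ȳ = (34 + 28 + 34 + 26 + 26 + 30 + 27 + 18 + 31 + 30)/10 = 28.4000
Numerator Σ_{t=1}^{7}(y_t−ȳ)(y_{t+3}−ȳ) = 26.7200
Denominator Σ(y_t−ȳ)² = 196.4000
r_3 = 26.7200 / 196.4000 = 0.136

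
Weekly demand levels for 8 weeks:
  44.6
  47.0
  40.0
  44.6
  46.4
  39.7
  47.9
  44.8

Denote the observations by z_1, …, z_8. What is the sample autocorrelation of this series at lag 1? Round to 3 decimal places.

Mean z̄ = (44.6 + 47.0 + 40.0 + 44.6 + 46.4 + 39.7 + 47.9 + 44.8)/8 = 44.3750
Deviations from mean: 0.2250, 2.6250, -4.3750, 0.2250, 2.0250, -4.6750, 3.5250, 0.4250
Numerator Σ_{t=1}^{7}(z_t−z̄)(z_{t+1}−z̄) = -35.8706
Denominator Σ(z_t−z̄)² = 64.6950
r_1 = -35.8706 / 64.6950 = -0.554

-0.554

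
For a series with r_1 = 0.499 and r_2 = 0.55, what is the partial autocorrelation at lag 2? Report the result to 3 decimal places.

φ_{22} = (r_2 − r_1²) / (1 − r_1²)
r_1² = (0.499)² = 0.249001
Numerator = 0.55 − 0.2490 = 0.3010; denominator = 1 − 0.2490 = 0.7510
φ_{22} = 0.3010 / 0.7510 = 0.401

0.401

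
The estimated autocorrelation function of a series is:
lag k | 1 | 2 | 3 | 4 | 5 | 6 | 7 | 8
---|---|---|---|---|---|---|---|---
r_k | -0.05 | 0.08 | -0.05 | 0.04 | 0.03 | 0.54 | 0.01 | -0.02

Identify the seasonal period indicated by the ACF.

6

The largest autocorrelation is r_6 = 0.54; the remaining lags stay at or below 0.08.
The dominant spike at lag 6 indicates a seasonal period of 6.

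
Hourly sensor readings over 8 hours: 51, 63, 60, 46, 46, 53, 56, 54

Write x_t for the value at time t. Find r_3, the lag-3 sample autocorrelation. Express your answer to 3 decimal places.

Mean x̄ = (51 + 63 + 60 + 46 + 46 + 53 + 56 + 54)/8 = 53.6250
Σ(x_t−x̄)(x_{t+3}−x̄) = (20.0156) + (-71.4844) + (-3.9844) + (-18.1094) + (-2.8594) = -76.4219
Denominator Σ(x_t−x̄)² = 257.8750
r_3 = -76.4219 / 257.8750 = -0.296

-0.296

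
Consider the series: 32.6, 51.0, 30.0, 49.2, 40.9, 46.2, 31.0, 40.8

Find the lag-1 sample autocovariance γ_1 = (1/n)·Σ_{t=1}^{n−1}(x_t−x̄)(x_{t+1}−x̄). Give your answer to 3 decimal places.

Mean x̄ = (32.6 + 51.0 + 30.0 + 49.2 + 40.9 + 46.2 + 31.0 + 40.8)/8 = 40.2125
Deviations: -7.6125, 10.7875, -10.2125, 8.9875, 0.6875, 5.9875, -9.2125, 0.5875
Σ_{t=1}^{7}(x_t−x̄)(x_{t+1}−x̄) = -334.3489
γ_1 = -334.3489 / 8 = -41.794

-41.794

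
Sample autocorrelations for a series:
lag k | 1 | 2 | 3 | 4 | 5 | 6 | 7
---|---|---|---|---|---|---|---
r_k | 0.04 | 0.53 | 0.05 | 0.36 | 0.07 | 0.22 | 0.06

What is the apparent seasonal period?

2

The largest autocorrelation is r_2 = 0.53, with weaker echoes at lags 4 (0.36) and 6 (0.22); the remaining lags stay at or below 0.07.
The dominant spike at lag 2 indicates a seasonal period of 2.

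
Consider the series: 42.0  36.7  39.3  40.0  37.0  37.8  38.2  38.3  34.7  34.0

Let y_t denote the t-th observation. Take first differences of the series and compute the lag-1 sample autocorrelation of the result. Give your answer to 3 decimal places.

-0.321

First differences Δy: -5.3, 2.6, 0.7, -3.0, 0.8, 0.4, 0.1, -3.6, -0.7
Mean of differences = -0.8889
Numerator Σ(Δy_t−Δȳ)(Δy_{t+1}−Δȳ) = -16.5079
Denominator Σ(Δy_t−Δȳ)² = 51.4889
r_1(Δy) = -16.5079 / 51.4889 = -0.321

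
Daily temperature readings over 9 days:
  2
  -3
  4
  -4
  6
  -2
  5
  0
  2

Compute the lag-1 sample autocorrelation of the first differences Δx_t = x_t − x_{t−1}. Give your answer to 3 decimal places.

-0.926

First differences Δx: -5, 7, -8, 10, -8, 7, -5, 2
Mean of differences = 0.0000
Numerator Σ(Δx_t−Δx̄)(Δx_{t+1}−Δx̄) = -352.0000
Denominator Σ(Δx_t−Δx̄)² = 380.0000
r_1(Δx) = -352.0000 / 380.0000 = -0.926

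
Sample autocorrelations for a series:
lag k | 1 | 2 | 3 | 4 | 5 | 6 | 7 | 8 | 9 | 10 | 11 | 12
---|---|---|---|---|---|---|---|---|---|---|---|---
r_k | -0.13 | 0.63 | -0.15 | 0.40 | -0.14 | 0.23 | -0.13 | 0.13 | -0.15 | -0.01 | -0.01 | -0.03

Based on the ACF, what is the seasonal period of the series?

The largest autocorrelation is r_2 = 0.63, with weaker echoes at lags 4 (0.40) and 6 (0.23); the remaining lags stay at or below 0.13.
The dominant spike at lag 2 indicates a seasonal period of 2.

2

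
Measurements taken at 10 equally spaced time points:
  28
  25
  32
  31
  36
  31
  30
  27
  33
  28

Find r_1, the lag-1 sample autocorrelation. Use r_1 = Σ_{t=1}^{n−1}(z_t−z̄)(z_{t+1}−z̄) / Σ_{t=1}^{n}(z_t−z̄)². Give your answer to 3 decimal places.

-0.016

Mean z̄ = (28 + 25 + 32 + 31 + 36 + 31 + 30 + 27 + 33 + 28)/10 = 30.1000
Numerator Σ_{t=1}^{9}(z_t−z̄)(z_{t+1}−z̄) = -1.5100
Denominator Σ(z_t−z̄)² = 92.9000
r_1 = -1.5100 / 92.9000 = -0.016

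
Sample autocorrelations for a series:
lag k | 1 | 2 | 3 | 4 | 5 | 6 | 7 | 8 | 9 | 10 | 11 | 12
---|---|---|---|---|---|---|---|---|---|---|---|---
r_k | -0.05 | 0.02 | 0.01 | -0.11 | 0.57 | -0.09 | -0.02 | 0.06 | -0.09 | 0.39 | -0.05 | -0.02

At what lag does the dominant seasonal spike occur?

The largest autocorrelation is r_5 = 0.57, with a weaker echo at lag 10 (0.39); the remaining lags stay at or below 0.06.
The dominant spike at lag 5 indicates a seasonal period of 5.

5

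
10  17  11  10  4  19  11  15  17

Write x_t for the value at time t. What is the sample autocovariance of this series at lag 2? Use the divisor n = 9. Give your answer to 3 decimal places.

1.383

Mean x̄ = (10 + 17 + 11 + 10 + 4 + 19 + 11 + 15 + 17)/9 = 12.6667
Σ_{t=1}^{7}(x_t−x̄)(x_{t+2}−x̄) = 12.4444
γ_2 = 12.4444 / 9 = 1.383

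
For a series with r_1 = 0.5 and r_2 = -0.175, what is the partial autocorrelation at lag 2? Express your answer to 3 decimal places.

-0.567

φ_{22} = (r_2 − r_1²) / (1 − r_1²)
r_1² = (0.5)² = 0.25
Numerator = -0.175 − 0.2500 = -0.4250; denominator = 1 − 0.2500 = 0.7500
φ_{22} = -0.4250 / 0.7500 = -0.567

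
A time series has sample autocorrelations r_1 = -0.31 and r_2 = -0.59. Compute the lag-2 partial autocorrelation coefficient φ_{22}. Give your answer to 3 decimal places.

φ_{22} = (r_2 − r_1²) / (1 − r_1²)
r_1² = (-0.31)² = 0.0961
Numerator = -0.59 − 0.0961 = -0.6861; denominator = 1 − 0.0961 = 0.9039
φ_{22} = -0.6861 / 0.9039 = -0.759

-0.759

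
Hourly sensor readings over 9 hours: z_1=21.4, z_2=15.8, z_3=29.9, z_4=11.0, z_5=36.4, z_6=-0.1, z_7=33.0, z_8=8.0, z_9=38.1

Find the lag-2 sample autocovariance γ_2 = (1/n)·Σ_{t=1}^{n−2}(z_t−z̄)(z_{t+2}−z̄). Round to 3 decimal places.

118.313

Mean z̄ = (21.4 + 15.8 + 29.9 + 11.0 + 36.4 − 0.1 + 33.0 + 8.0 + 38.1)/9 = 21.5000
Σ_{t=1}^{7}(z_t−z̄)(z_{t+2}−z̄) = 1064.8200
γ_2 = 1064.8200 / 9 = 118.313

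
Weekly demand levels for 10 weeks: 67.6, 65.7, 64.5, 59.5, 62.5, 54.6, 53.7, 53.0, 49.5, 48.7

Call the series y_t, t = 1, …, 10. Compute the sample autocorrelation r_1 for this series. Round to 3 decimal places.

Mean ȳ = (67.6 + 65.7 + 64.5 + 59.5 + 62.5 + 54.6 + 53.7 + 53.0 + 49.5 + 48.7)/10 = 57.9300
Numerator Σ_{t=1}^{9}(y_t−ȳ)(y_{t+1}−ȳ) = 282.7651
Denominator Σ(y_t−ȳ)² = 429.9410
r_1 = 282.7651 / 429.9410 = 0.658

0.658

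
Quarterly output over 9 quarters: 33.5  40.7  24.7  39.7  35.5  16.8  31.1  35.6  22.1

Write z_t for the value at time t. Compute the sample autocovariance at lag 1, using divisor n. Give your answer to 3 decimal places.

Mean z̄ = (33.5 + 40.7 + 24.7 + 39.7 + 35.5 + 16.8 + 31.1 + 35.6 + 22.1)/9 = 31.0778
Σ_{t=1}^{8}(z_t−z̄)(z_{t+1}−z̄) = -158.8783
γ_1 = -158.8783 / 9 = -17.653

-17.653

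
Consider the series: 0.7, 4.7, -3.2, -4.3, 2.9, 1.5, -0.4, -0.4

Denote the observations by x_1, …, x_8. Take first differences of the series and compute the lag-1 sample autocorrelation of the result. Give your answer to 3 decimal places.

First differences Δx: 4.0, -7.9, -1.1, 7.2, -1.4, -1.9, 0.0
Mean of differences = -0.1571
Numerator Σ(Δx_t−Δx̄)(Δx_{t+1}−Δx̄) = -39.0761
Denominator Σ(Δx_t−Δx̄)² = 136.8571
r_1(Δx) = -39.0761 / 136.8571 = -0.286

-0.286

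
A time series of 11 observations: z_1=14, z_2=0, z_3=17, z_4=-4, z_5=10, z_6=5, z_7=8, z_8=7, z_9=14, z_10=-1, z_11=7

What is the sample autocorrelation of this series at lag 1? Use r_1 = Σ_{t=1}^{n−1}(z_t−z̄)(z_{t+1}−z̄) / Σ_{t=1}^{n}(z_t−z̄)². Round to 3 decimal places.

Mean z̄ = (14 + 0 + 17 − 4 + 10 + 5 + 8 + 7 + 14 − 1 + 7)/11 = 7.0000
Numerator Σ_{t=1}^{10}(z_t−z̄)(z_{t+1}−z̄) = -326.0000
Denominator Σ(z_t−z̄)² = 446.0000
r_1 = -326.0000 / 446.0000 = -0.731

-0.731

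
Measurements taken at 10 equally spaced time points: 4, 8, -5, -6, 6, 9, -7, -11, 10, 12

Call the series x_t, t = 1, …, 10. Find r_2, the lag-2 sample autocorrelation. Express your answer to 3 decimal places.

-0.752

Mean x̄ = (4 + 8 − 5 − 6 + 6 + 9 − 7 − 11 + 10 + 12)/10 = 2.0000
Numerator Σ_{t=1}^{8}(x_t−x̄)(x_{t+2}−x̄) = -475.0000
Denominator Σ(x_t−x̄)² = 632.0000
r_2 = -475.0000 / 632.0000 = -0.752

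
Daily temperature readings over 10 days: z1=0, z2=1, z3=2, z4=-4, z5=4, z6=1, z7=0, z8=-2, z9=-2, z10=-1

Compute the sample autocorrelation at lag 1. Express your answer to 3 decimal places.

-0.256

Mean z̄ = (0 + 1 + 2 − 4 + 4 + 1 + 0 − 2 − 2 − 1)/10 = -0.1000
Numerator Σ_{t=1}^{9}(z_t−z̄)(z_{t+1}−z̄) = -12.0100
Denominator Σ(z_t−z̄)² = 46.9000
r_1 = -12.0100 / 46.9000 = -0.256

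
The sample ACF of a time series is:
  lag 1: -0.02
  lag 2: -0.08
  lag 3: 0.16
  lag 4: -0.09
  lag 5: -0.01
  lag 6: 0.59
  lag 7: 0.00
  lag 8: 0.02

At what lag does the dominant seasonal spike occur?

6

The largest autocorrelation is r_6 = 0.59; the remaining lags stay at or below 0.16.
The dominant spike at lag 6 indicates a seasonal period of 6.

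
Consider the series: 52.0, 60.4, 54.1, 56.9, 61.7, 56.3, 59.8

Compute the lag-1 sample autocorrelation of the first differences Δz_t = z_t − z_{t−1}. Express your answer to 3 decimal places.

-0.570

First differences Δz: 8.4, -6.3, 2.8, 4.8, -5.4, 3.5
Mean of differences = 1.3000
Numerator Σ(Δz_t−Δz̄)(Δz_{t+1}−Δz̄) = -98.3000
Denominator Σ(Δz_t−Δz̄)² = 172.4000
r_1(Δz) = -98.3000 / 172.4000 = -0.570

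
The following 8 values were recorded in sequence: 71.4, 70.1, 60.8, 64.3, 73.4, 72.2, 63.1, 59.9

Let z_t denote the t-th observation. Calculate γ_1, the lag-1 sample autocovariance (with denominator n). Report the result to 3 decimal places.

Mean z̄ = (71.4 + 70.1 + 60.8 + 64.3 + 73.4 + 72.2 + 63.1 + 59.9)/8 = 66.9000
Deviations: 4.5000, 3.2000, -6.1000, -2.6000, 6.5000, 5.3000, -3.8000, -7.0000
Σ_{t=1}^{7}(z_t−z̄)(z_{t+1}−z̄) = 34.7500
γ_1 = 34.7500 / 8 = 4.344

4.344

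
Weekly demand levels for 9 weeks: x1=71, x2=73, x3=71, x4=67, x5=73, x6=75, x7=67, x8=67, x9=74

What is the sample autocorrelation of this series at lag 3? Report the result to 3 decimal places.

Mean x̄ = (71 + 73 + 71 + 67 + 73 + 75 + 67 + 67 + 74)/9 = 70.8889
Σ(x_t−x̄)(x_{t+3}−x̄) = (-0.4321) + (4.4568) + (0.4568) + (15.1235) + (-8.2099) + (12.7901) = 24.1852
Denominator Σ(x_t−x̄)² = 80.8889
r_3 = 24.1852 / 80.8889 = 0.299

0.299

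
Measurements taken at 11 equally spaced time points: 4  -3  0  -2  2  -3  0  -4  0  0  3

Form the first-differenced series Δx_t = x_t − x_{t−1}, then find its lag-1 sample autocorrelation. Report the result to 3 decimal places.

First differences Δx: -7, 3, -2, 4, -5, 3, -4, 4, 0, 3
Mean of differences = -0.1000
Numerator Σ(Δx_t−Δx̄)(Δx_{t+1}−Δx̄) = -97.7100
Denominator Σ(Δx_t−Δx̄)² = 152.9000
r_1(Δx) = -97.7100 / 152.9000 = -0.639

-0.639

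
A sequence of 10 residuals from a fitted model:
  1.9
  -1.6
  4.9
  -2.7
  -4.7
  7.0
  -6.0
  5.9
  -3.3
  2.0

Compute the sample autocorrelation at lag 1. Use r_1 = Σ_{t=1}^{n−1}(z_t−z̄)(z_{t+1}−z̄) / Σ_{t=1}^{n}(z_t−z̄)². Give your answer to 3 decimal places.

Mean z̄ = (1.9 − 1.6 + 4.9 − 2.7 − 4.7 + 7.0 − 6.0 + 5.9 − 3.3 + 2.0)/10 = 0.3400
Numerator Σ_{t=1}^{9}(z_t−z̄)(z_{t+1}−z̄) = -147.7356
Denominator Σ(z_t−z̄)² = 193.1040
r_1 = -147.7356 / 193.1040 = -0.765

-0.765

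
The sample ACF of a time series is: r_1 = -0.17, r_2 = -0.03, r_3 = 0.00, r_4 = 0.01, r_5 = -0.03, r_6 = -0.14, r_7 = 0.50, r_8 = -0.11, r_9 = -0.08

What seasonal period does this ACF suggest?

7

The largest autocorrelation is r_7 = 0.50; the remaining lags stay at or below 0.01.
The dominant spike at lag 7 indicates a seasonal period of 7.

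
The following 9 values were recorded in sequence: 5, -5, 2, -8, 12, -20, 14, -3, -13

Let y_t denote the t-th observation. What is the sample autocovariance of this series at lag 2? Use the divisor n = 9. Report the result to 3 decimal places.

Mean ȳ = (5 − 5 + 2 − 8 + 12 − 20 + 14 − 3 − 13)/9 = -1.7778
Σ_{t=1}^{7}(y_t−ȳ)(y_{t+2}−ȳ) = 273.6790
γ_2 = 273.6790 / 9 = 30.409

30.409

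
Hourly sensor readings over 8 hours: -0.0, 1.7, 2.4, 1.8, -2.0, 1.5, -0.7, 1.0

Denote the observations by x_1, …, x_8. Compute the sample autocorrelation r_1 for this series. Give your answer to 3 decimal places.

Mean x̄ = (-0.0 + 1.7 + 2.4 + 1.8 − 2.0 + 1.5 − 0.7 + 1.0)/8 = 0.7125
Deviations from mean: -0.7125, 0.9875, 1.6875, 1.0875, -2.7125, 0.7875, -1.4125, 0.2875
Numerator Σ_{t=1}^{7}(x_t−x̄)(x_{t+1}−x̄) = -3.8064
Denominator Σ(x_t−x̄)² = 15.5688
r_1 = -3.8064 / 15.5688 = -0.244

-0.244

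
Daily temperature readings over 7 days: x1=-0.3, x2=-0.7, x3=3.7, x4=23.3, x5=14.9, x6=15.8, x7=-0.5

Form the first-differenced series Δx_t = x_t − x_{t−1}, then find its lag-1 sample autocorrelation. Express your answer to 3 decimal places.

-0.137

First differences Δx: -0.4, 4.4, 19.6, -8.4, 0.9, -16.3
Mean of differences = -0.0333
Numerator Σ(Δx_t−Δx̄)(Δx_{t+1}−Δx̄) = -101.8411
Denominator Σ(Δx_t−Δx̄)² = 740.7333
r_1(Δx) = -101.8411 / 740.7333 = -0.137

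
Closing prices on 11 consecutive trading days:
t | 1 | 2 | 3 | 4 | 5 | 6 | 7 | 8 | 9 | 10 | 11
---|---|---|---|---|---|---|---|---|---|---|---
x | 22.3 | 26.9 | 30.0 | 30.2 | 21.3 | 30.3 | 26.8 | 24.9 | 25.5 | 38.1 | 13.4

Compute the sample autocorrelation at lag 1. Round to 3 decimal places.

Mean x̄ = (22.3 + 26.9 + 30.0 + 30.2 + 21.3 + 30.3 + 26.8 + 24.9 + 25.5 + 38.1 + 13.4)/11 = 26.3364
Numerator Σ_{t=1}^{10}(x_t−x̄)(x_{t+1}−x̄) = -185.1204
Denominator Σ(x_t−x̄)² = 394.7455
r_1 = -185.1204 / 394.7455 = -0.469

-0.469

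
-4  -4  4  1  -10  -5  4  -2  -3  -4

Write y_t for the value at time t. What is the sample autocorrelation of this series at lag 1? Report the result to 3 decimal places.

-0.035

Mean ȳ = (-4 − 4 + 4 + 1 − 10 − 5 + 4 − 2 − 3 − 4)/10 = -2.3000
Numerator Σ_{t=1}^{9}(y_t−ȳ)(y_{t+1}−ȳ) = -5.7900
Denominator Σ(y_t−ȳ)² = 166.1000
r_1 = -5.7900 / 166.1000 = -0.035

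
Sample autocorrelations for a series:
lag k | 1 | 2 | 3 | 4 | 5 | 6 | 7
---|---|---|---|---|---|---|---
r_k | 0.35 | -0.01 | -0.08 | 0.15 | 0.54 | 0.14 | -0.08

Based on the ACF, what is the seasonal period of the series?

The largest autocorrelation is r_5 = 0.54; the remaining lags stay at or below 0.35.
The dominant spike at lag 5 indicates a seasonal period of 5.

5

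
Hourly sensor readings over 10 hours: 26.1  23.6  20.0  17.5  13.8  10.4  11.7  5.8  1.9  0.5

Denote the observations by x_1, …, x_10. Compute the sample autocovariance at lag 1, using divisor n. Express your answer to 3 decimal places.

47.738

Mean x̄ = (26.1 + 23.6 + 20.0 + 17.5 + 13.8 + 10.4 + 11.7 + 5.8 + 1.9 + 0.5)/10 = 13.1300
Σ_{t=1}^{9}(x_t−x̄)(x_{t+1}−x̄) = 477.3821
γ_1 = 477.3821 / 10 = 47.738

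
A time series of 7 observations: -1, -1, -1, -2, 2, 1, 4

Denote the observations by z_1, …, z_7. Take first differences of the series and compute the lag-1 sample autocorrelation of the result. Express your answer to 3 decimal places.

First differences Δz: 0, 0, -1, 4, -1, 3
Mean of differences = 0.8333
Numerator Σ(Δz_t−Δz̄)(Δz_{t+1}−Δz̄) = -13.3611
Denominator Σ(Δz_t−Δz̄)² = 22.8333
r_1(Δz) = -13.3611 / 22.8333 = -0.585

-0.585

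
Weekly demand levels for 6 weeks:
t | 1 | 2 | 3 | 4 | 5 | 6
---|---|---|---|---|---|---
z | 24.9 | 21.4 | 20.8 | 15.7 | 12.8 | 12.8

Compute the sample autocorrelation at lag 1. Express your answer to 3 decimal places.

Mean z̄ = (24.9 + 21.4 + 20.8 + 15.7 + 12.8 + 12.8)/6 = 18.0667
Σ(z_t−z̄)(z_{t+1}−z̄) = (22.7778) + (9.1111) + (-6.4689) + (12.4644) + (27.7378) = 65.6222
Denominator Σ(z_t−z̄)² = 126.3533
r_1 = 65.6222 / 126.3533 = 0.519

0.519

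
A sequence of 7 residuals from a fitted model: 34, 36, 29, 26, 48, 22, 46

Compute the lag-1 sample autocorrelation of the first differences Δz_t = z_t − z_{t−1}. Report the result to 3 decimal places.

First differences Δz: 2, -7, -3, 22, -26, 24
Mean of differences = 2.0000
Numerator Σ(Δz_t−Δz̄)(Δz_{t+1}−Δz̄) = -1231.0000
Denominator Σ(Δz_t−Δz̄)² = 1774.0000
r_1(Δz) = -1231.0000 / 1774.0000 = -0.694

-0.694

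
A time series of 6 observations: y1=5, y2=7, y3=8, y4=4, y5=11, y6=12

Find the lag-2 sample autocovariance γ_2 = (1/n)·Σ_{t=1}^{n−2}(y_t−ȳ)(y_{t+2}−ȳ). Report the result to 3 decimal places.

Mean ȳ = (5 + 7 + 8 + 4 + 11 + 12)/6 = 7.8333
Σ_{t=1}^{4}(y_t−ȳ)(y_{t+2}−ȳ) = -12.7222
γ_2 = -12.7222 / 6 = -2.120

-2.120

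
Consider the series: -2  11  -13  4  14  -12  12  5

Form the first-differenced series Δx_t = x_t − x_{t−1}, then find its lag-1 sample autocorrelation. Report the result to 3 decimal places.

-0.661

First differences Δx: 13, -24, 17, 10, -26, 24, -7
Mean of differences = 1.0000
Numerator Σ(Δx_t−Δx̄)(Δx_{t+1}−Δx̄) = -1604.0000
Denominator Σ(Δx_t−Δx̄)² = 2428.0000
r_1(Δx) = -1604.0000 / 2428.0000 = -0.661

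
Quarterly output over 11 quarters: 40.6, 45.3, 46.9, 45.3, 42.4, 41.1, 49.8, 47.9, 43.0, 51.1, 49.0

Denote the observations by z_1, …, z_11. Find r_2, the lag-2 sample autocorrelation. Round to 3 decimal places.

-0.310

Mean z̄ = (40.6 + 45.3 + 46.9 + 45.3 + 42.4 + 41.1 + 49.8 + 47.9 + 43.0 + 51.1 + 49.0)/11 = 45.6727
Numerator Σ_{t=1}^{9}(z_t−z̄)(z_{t+2}−z̄) = -39.9269
Denominator Σ(z_t−z̄)² = 128.8018
r_2 = -39.9269 / 128.8018 = -0.310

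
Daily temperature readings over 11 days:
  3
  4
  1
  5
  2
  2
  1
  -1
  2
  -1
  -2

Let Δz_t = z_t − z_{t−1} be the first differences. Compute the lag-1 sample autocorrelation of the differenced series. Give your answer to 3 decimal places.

-0.704

First differences Δz: 1, -3, 4, -3, 0, -1, -2, 3, -3, -1
Mean of differences = -0.5000
Numerator Σ(Δz_t−Δz̄)(Δz_{t+1}−Δz̄) = -39.7500
Denominator Σ(Δz_t−Δz̄)² = 56.5000
r_1(Δz) = -39.7500 / 56.5000 = -0.704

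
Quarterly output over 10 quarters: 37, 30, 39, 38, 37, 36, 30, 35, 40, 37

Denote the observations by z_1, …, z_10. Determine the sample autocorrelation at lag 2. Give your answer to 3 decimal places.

-0.354

Mean z̄ = (37 + 30 + 39 + 38 + 37 + 36 + 30 + 35 + 40 + 37)/10 = 35.9000
Numerator Σ_{t=1}^{8}(z_t−z̄)(z_{t+2}−z̄) = -37.1200
Denominator Σ(z_t−z̄)² = 104.9000
r_2 = -37.1200 / 104.9000 = -0.354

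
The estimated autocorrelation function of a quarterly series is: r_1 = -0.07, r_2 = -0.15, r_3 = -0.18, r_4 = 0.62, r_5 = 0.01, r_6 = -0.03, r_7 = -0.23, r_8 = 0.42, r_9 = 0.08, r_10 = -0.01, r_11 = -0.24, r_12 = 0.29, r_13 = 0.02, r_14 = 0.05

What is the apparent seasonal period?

4

The largest autocorrelation is r_4 = 0.62, with weaker echoes at lags 8 (0.42) and 12 (0.29); the remaining lags stay at or below 0.08.
The dominant spike at lag 4 indicates a seasonal period of 4.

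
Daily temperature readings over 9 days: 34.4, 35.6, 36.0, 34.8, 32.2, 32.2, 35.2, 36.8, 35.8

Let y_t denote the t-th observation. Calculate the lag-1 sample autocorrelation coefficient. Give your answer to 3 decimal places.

Mean ȳ = (34.4 + 35.6 + 36.0 + 34.8 + 32.2 + 32.2 + 35.2 + 36.8 + 35.8)/9 = 34.7778
Numerator Σ_{t=1}^{8}(y_t−ȳ)(y_{t+1}−ȳ) = 9.1417
Denominator Σ(y_t−ȳ)² = 20.9156
r_1 = 9.1417 / 20.9156 = 0.437

0.437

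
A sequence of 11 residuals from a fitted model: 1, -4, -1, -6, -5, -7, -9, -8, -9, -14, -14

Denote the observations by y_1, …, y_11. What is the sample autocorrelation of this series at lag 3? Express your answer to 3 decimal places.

0.140

Mean ȳ = (1 − 4 − 1 − 6 − 5 − 7 − 9 − 8 − 9 − 14 − 14)/11 = -6.9091
Numerator Σ_{t=1}^{8}(y_t−ȳ)(y_{t+3}−ȳ) = 30.9752
Denominator Σ(y_t−ȳ)² = 220.9091
r_3 = 30.9752 / 220.9091 = 0.140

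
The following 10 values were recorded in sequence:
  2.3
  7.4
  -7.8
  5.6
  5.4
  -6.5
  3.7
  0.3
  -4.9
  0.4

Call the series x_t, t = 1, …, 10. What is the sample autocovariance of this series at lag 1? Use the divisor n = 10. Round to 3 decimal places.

-11.785

Mean x̄ = (2.3 + 7.4 − 7.8 + 5.6 + 5.4 − 6.5 + 3.7 + 0.3 − 4.9 + 0.4)/10 = 0.5900
Σ_{t=1}^{9}(x_t−x̄)(x_{t+1}−x̄) = -117.8461
γ_1 = -117.8461 / 10 = -11.785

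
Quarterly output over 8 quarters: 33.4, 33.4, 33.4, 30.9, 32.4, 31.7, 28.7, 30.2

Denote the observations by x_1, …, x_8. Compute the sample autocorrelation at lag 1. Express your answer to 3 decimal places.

Mean x̄ = (33.4 + 33.4 + 33.4 + 30.9 + 32.4 + 31.7 + 28.7 + 30.2)/8 = 31.7625
Deviations from mean: 1.6375, 1.6375, 1.6375, -0.8625, 0.6375, -0.0625, -3.0625, -1.5625
Σ(x_t−x̄)(x_{t+1}−x̄) = (2.6814) + (2.6814) + (-1.4123) + (-0.5498) + (-0.0398) + (0.1914) + (4.7852) = 8.3373
Denominator Σ(x_t−x̄)² = 21.0188
r_1 = 8.3373 / 21.0188 = 0.397

0.397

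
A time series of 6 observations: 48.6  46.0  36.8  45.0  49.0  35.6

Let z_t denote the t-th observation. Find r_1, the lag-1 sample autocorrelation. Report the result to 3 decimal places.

Mean z̄ = (48.6 + 46.0 + 36.8 + 45.0 + 49.0 + 35.6)/6 = 43.5000
Deviations from mean: 5.1000, 2.5000, -6.7000, 1.5000, 5.5000, -7.9000
Σ(z_t−z̄)(z_{t+1}−z̄) = (12.7500) + (-16.7500) + (-10.0500) + (8.2500) + (-43.4500) = -49.2500
Denominator Σ(z_t−z̄)² = 172.0600
r_1 = -49.2500 / 172.0600 = -0.286

-0.286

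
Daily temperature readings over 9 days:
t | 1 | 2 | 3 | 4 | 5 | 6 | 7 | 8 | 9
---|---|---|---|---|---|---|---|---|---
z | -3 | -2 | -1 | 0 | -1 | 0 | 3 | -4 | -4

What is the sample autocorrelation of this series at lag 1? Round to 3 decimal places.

0.089

Mean z̄ = (-3 − 2 − 1 + 0 − 1 + 0 + 3 − 4 − 4)/9 = -1.3333
Numerator Σ_{t=1}^{8}(z_t−z̄)(z_{t+1}−z̄) = 3.5556
Denominator Σ(z_t−z̄)² = 40.0000
r_1 = 3.5556 / 40.0000 = 0.089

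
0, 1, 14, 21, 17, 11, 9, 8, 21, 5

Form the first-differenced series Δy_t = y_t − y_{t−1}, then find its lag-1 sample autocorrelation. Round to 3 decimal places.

-0.170

First differences Δy: 1, 13, 7, -4, -6, -2, -1, 13, -16
Mean of differences = 0.5556
Numerator Σ(Δy_t−Δȳ)(Δy_{t+1}−Δȳ) = -118.4198
Denominator Σ(Δy_t−Δȳ)² = 698.2222
r_1(Δy) = -118.4198 / 698.2222 = -0.170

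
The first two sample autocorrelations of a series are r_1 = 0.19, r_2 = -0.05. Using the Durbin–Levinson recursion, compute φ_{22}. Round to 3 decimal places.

-0.089

φ_{22} = (r_2 − r_1²) / (1 − r_1²)
r_1² = (0.19)² = 0.0361
Numerator = -0.05 − 0.0361 = -0.0861; denominator = 1 − 0.0361 = 0.9639
φ_{22} = -0.0861 / 0.9639 = -0.089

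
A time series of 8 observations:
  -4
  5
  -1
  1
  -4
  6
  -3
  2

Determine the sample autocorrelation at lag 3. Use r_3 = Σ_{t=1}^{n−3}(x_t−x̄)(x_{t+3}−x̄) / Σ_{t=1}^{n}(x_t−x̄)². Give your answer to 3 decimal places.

-0.376

Mean x̄ = (-4 + 5 − 1 + 1 − 4 + 6 − 3 + 2)/8 = 0.2500
Σ(x_t−x̄)(x_{t+3}−x̄) = (-3.1875) + (-20.1875) + (-7.1875) + (-2.4375) + (-7.4375) = -40.4375
Denominator Σ(x_t−x̄)² = 107.5000
r_3 = -40.4375 / 107.5000 = -0.376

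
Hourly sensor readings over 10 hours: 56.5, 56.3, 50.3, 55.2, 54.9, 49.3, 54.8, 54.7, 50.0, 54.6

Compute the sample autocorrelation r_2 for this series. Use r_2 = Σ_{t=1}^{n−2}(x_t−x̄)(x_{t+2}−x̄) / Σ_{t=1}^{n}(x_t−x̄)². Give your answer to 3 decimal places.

Mean x̄ = (56.5 + 56.3 + 50.3 + 55.2 + 54.9 + 49.3 + 54.8 + 54.7 + 50.0 + 54.6)/10 = 53.6600
Numerator Σ_{t=1}^{8}(x_t−x̄)(x_{t+2}−x̄) = -22.6732
Denominator Σ(x_t−x̄)² = 65.9040
r_2 = -22.6732 / 65.9040 = -0.344

-0.344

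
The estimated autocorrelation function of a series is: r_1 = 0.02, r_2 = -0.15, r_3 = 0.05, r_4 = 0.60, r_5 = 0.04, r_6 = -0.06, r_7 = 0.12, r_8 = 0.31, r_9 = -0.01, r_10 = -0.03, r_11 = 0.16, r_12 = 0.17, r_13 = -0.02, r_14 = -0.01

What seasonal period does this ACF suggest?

4

The largest autocorrelation is r_4 = 0.60, with weaker echoes at lags 8 (0.31) and 12 (0.17); the remaining lags stay at or below 0.16.
The dominant spike at lag 4 indicates a seasonal period of 4.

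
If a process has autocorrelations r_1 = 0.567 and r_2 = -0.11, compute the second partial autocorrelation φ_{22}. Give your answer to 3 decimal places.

-0.636

φ_{22} = (r_2 − r_1²) / (1 − r_1²)
r_1² = (0.567)² = 0.321489
Numerator = -0.11 − 0.3215 = -0.4315; denominator = 1 − 0.3215 = 0.6785
φ_{22} = -0.4315 / 0.6785 = -0.636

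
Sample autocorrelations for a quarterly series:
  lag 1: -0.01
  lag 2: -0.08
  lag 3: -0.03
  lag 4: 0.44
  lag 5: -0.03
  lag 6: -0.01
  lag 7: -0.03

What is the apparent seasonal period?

The largest autocorrelation is r_4 = 0.44; the remaining lags stay at or below -0.01.
The dominant spike at lag 4 indicates a seasonal period of 4.

4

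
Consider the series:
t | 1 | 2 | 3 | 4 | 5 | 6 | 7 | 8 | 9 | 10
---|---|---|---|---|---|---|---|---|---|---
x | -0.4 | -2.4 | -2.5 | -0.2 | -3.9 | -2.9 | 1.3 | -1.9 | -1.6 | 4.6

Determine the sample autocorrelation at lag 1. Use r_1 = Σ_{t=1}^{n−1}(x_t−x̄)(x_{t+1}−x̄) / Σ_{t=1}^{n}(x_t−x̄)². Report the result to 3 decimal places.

Mean x̄ = (-0.4 − 2.4 − 2.5 − 0.2 − 3.9 − 2.9 + 1.3 − 1.9 − 1.6 + 4.6)/10 = -0.9900
Numerator Σ_{t=1}^{9}(x_t−x̄)(x_{t+1}−x̄) = -5.9491
Denominator Σ(x_t−x̄)² = 55.0490
r_1 = -5.9491 / 55.0490 = -0.108

-0.108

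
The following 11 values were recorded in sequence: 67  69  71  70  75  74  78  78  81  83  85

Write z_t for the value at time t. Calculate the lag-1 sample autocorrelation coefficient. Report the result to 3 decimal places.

0.677

Mean z̄ = (67 + 69 + 71 + 70 + 75 + 74 + 78 + 78 + 81 + 83 + 85)/11 = 75.5455
Numerator Σ_{t=1}^{10}(z_t−z̄)(z_{t+1}−z̄) = 241.5207
Denominator Σ(z_t−z̄)² = 356.7273
r_1 = 241.5207 / 356.7273 = 0.677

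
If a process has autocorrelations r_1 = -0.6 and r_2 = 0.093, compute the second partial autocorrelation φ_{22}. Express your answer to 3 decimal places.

φ_{22} = (r_2 − r_1²) / (1 − r_1²)
r_1² = (-0.6)² = 0.36
Numerator = 0.093 − 0.3600 = -0.2670; denominator = 1 − 0.3600 = 0.6400
φ_{22} = -0.2670 / 0.6400 = -0.417

-0.417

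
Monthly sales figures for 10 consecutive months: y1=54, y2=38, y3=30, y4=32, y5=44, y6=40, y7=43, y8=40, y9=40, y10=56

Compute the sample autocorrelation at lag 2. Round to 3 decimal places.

Mean ȳ = (54 + 38 + 30 + 32 + 44 + 40 + 43 + 40 + 40 + 56)/10 = 41.7000
Numerator Σ_{t=1}^{8}(y_t−ȳ)(y_{t+2}−ȳ) = -139.0800
Denominator Σ(y_t−ȳ)² = 616.1000
r_2 = -139.0800 / 616.1000 = -0.226

-0.226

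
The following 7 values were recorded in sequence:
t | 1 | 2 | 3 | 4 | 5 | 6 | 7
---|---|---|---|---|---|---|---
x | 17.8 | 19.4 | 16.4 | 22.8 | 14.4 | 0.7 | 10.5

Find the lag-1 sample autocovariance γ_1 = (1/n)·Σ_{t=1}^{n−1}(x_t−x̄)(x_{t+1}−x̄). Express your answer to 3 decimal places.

13.844

Mean x̄ = (17.8 + 19.4 + 16.4 + 22.8 + 14.4 + 0.7 + 10.5)/7 = 14.5714
Deviations: 3.2286, 4.8286, 1.8286, 8.2286, -0.1714, -13.8714, -4.0714
Σ_{t=1}^{6}(x_t−x̄)(x_{t+1}−x̄) = 96.9092
γ_1 = 96.9092 / 7 = 13.844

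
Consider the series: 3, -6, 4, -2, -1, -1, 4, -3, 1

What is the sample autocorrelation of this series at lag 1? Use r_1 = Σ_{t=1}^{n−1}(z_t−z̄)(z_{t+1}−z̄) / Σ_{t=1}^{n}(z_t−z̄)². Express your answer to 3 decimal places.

-0.717

Mean z̄ = (3 − 6 + 4 − 2 − 1 − 1 + 4 − 3 + 1)/9 = -0.1111
Numerator Σ_{t=1}^{8}(z_t−z̄)(z_{t+1}−z̄) = -66.5679
Denominator Σ(z_t−z̄)² = 92.8889
r_1 = -66.5679 / 92.8889 = -0.717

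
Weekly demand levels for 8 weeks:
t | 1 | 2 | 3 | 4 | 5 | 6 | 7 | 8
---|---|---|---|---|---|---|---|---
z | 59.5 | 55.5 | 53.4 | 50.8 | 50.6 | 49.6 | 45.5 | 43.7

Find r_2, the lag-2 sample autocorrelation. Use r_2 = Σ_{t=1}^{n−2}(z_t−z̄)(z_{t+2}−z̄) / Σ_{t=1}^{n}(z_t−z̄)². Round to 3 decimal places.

0.170

Mean z̄ = (59.5 + 55.5 + 53.4 + 50.8 + 50.6 + 49.6 + 45.5 + 43.7)/8 = 51.0750
Σ(z_t−z̄)(z_{t+2}−z̄) = (19.5881) + (-1.2169) + (-1.1044) + (0.4056) + (2.6481) + (10.8781) = 31.1988
Denominator Σ(z_t−z̄)² = 183.9150
r_2 = 31.1988 / 183.9150 = 0.170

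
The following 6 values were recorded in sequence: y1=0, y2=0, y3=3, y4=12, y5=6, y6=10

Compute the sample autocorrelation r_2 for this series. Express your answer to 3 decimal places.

0.055

Mean ȳ = (0 + 0 + 3 + 12 + 6 + 10)/6 = 5.1667
Deviations from mean: -5.1667, -5.1667, -2.1667, 6.8333, 0.8333, 4.8333
Σ(y_t−ȳ)(y_{t+2}−ȳ) = (11.1944) + (-35.3056) + (-1.8056) + (33.0278) = 7.1111
Denominator Σ(y_t−ȳ)² = 128.8333
r_2 = 7.1111 / 128.8333 = 0.055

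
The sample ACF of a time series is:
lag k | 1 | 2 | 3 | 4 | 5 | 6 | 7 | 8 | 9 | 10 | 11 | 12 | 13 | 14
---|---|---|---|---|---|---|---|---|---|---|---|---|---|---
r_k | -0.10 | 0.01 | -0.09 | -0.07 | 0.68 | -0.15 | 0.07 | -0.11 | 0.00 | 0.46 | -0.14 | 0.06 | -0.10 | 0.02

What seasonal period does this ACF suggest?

5

The largest autocorrelation is r_5 = 0.68, with a weaker echo at lag 10 (0.46); the remaining lags stay at or below 0.07.
The dominant spike at lag 5 indicates a seasonal period of 5.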